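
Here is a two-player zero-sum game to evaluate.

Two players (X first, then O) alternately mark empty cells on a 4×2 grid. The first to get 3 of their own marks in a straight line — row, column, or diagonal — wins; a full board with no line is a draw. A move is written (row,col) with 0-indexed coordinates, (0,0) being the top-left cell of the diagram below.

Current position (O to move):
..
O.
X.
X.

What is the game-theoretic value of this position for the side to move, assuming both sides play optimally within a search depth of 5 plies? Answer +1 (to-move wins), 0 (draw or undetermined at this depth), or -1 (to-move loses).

value(../O./X./X., O) = 0

[../O./X./X.] O move#1: (0,0):+0/O./O./X./X.*, (0,1):+0/.O/O./X./X., (1,1):+0/../OO/X./X., (2,1):+0/../O./XO/X., (3,1):+0/../O./X./XO
[O./O./X./X.] X move#2: (0,1):+0/OX/O./X./X.*, (1,1):+0/O./OX/X./X., (2,1):+0/O./O./XX/X., (3,1):+0/O./O./X./XX
[OX/O./X./X.] O move#3: (1,1):+0/OX/OO/X./X.*, (2,1):+0/OX/O./XO/X., (3,1):+0/OX/O./X./XO
[OX/OO/X./X.] X move#4: (2,1):+0/OX/OO/XX/X.*, (3,1):+0/OX/OO/X./XX
[OX/OO/XX/X.] O move#5: (3,1):+0/OX/OO/XX/XO*
[OX/OO/XX/XO] end (terminal +0, X#6); searched ../O./X./X. to 5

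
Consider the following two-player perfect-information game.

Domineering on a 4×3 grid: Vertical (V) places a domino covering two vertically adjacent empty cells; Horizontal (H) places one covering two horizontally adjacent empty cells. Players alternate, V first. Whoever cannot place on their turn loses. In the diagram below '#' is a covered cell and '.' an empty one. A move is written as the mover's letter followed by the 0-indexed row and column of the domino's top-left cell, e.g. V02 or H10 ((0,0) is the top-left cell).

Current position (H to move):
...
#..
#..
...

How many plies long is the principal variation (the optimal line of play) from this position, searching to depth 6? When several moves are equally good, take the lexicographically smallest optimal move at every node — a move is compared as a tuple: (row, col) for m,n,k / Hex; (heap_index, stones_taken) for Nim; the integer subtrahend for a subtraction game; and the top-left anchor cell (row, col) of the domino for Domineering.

ply 1, H at .../#../#../... | H00=-1→##./#../#../...*; H01=-1→.##/#../#../...; H11=-1→.../###/#../...; H21=-1→.../#../###/...; H30=-1→.../#../#../##.; H31=-1→.../#../#../.##
ply 2, V at ##./#../#../... | V02=-1→###/#.#/#../...; V11=+1→##./##./##./...*; V12=+1→##./#.#/#.#/...; V21=+1→##./#../##./.#.; V22=+1→##./#../#.#/..#
ply 3, H at ##./##./##./... | H30=-1→##./##./##./##.*; H31=-1→##./##./##./.##
ply 4, V at ##./##./##./##. | V02=+1→###/###/##./##.*; V12=+1→##./###/###/##.; V22=+1→##./##./###/###
ply 5: ###/###/##./##. is terminal -1 (H); from .../#../#../... depth 6

PV length from [.../#../#../...]: 4 plies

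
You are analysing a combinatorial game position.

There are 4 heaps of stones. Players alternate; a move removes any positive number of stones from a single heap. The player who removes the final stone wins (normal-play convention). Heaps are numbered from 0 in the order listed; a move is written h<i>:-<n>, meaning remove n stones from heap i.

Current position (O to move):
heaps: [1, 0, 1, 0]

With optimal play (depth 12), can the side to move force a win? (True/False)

O winning at [(1,0,1,0)]: False

[(1,0,1,0)] O move#1: h0:-1:-1/(0,0,1,0)*, h2:-1:-1/(1,0,0,0)
[(0,0,1,0)] X move#2: h2:-1:+1/(0,0,0,0)*
[(0,0,0,0)] end (terminal -1, O#3); searched (1,0,1,0) to 12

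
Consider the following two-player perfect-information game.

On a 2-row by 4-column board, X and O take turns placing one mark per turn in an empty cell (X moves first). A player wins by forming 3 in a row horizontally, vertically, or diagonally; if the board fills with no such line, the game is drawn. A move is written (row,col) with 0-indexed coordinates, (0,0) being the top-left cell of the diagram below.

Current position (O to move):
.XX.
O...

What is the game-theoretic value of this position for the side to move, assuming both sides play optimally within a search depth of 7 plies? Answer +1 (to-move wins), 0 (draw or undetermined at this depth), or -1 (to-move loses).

p1 O@[.XX./O...]: (0,0)[OXX./O...]-1* (0,3)[.XXO/O...]-1 (1,1)[.XX./OO..]-1 (1,2)[.XX./O.O.]-1 (1,3)[.XX./O..O]-1
p2 X@[OXX./O...]: (0,3)[OXXX/O...]+1* (1,1)[OXX./OX..]+0 (1,2)[OXX./O.X.]+0 (1,3)[OXX./O..X]+0
p3 O@[OXXX/O...] terminal -1; root [.XX./O...] d7

value(.XX./O..., O) = -1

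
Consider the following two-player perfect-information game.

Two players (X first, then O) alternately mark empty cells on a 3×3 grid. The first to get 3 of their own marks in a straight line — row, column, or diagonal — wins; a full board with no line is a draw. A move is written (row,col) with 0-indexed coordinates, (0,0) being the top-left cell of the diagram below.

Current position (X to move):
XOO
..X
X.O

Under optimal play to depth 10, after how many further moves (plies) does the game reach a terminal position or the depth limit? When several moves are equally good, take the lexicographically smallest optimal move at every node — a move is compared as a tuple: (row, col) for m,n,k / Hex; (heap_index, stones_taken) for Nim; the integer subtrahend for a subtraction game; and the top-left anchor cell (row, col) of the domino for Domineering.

ply 1, X at XOO/..X/X.O | (1,0)=+1→XOO/X.X/X.O*; (1,1)=+0→XOO/.XX/X.O; (2,1)=+0→XOO/..X/XXO
ply 2: XOO/X.X/X.O is terminal -1 (O); from XOO/..X/X.O depth 10

PV length from [XOO/..X/X.O]: 1 ply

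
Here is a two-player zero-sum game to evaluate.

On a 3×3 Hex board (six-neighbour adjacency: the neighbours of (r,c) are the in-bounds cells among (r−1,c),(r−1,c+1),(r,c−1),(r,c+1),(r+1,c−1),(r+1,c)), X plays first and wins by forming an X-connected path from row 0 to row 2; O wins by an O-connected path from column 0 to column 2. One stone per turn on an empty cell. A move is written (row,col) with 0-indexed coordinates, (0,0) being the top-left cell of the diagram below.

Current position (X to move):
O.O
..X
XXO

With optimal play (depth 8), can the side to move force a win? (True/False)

X winning at [O.O/..X/XXO]: True

[O.O/..X/XXO] X move#1: (0,1):+1/OXO/..X/XXO*, (1,0):-1/O.O/X.X/XXO, (1,1):-1/O.O/.XX/XXO
[OXO/..X/XXO] O move#2: (1,0):-1/OXO/O.X/XXO*, (1,1):-1/OXO/.OX/XXO
[OXO/O.X/XXO] X move#3: (1,1):+1/OXO/OXX/XXO*
[OXO/OXX/XXO] end (terminal -1, O#4); searched O.O/..X/XXO to 8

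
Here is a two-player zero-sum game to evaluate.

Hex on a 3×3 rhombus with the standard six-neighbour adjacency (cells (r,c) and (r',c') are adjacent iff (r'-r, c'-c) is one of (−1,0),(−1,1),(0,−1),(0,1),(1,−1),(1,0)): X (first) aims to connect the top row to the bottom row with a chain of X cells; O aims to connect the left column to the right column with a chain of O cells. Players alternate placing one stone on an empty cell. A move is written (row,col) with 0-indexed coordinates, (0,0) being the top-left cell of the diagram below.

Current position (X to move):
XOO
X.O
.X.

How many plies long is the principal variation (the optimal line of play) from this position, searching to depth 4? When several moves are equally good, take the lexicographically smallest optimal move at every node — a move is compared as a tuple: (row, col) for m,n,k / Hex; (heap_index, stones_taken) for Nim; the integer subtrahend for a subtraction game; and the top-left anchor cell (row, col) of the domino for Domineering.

PV length from [XOO/X.O/.X.]: 1 ply

p1 X@[XOO/X.O/.X.]: (1,1)[XOO/XXO/.X.]+1* (2,0)[XOO/X.O/XX.]+1 (2,2)[XOO/X.O/.XX]+1
p2 O@[XOO/XXO/.X.] terminal -1; root [XOO/X.O/.X.] d4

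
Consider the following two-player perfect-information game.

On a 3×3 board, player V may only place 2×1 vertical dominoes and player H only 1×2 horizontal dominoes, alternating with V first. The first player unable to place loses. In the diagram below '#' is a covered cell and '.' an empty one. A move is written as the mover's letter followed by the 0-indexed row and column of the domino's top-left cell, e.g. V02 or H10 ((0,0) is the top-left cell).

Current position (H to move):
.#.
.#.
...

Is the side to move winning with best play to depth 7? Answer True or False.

p1 H@[.#./.#./...]: H20[.#./.#./##.]-1* H21[.#./.#./.##]-1
p2 V@[.#./.#./##.]: V00[##./##./##.]+1* V02[.##/.##/##.]+1 V12[.#./.##/###]+1
p3 H@[##./##./##.] terminal -1; root [.#./.#./...] d7

H winning at [.#./.#./...]: False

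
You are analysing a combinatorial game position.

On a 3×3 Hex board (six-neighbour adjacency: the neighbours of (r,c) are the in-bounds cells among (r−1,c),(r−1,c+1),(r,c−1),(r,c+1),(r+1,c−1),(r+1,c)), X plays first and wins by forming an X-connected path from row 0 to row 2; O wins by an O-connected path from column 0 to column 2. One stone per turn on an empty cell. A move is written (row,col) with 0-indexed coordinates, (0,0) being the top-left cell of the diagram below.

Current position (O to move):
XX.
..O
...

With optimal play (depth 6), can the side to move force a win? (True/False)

O winning at [XX./..O/...]: True

[XX./..O/...] O move#1: (0,2):-1/XXO/..O/..., (1,0):-1/XX./O.O/..., (1,1):+1/XX./.OO/...*, (2,0):+1/XX./..O/O.., (2,1):-1/XX./..O/.O., (2,2):-1/XX./..O/..O
[XX./.OO/...] X move#2: (0,2):-1/XXX/.OO/...*, (1,0):-1/XX./XOO/..., (2,0):-1/XX./.OO/X.., (2,1):-1/XX./.OO/.X., (2,2):-1/XX./.OO/..X
[XXX/.OO/...] O move#3: (1,0):+1/XXX/OOO/...*, (2,0):+1/XXX/.OO/O.., (2,1):+1/XXX/.OO/.O., (2,2):+1/XXX/.OO/..O
[XXX/OOO/...] end (terminal -1, X#4); searched XX./..O/... to 6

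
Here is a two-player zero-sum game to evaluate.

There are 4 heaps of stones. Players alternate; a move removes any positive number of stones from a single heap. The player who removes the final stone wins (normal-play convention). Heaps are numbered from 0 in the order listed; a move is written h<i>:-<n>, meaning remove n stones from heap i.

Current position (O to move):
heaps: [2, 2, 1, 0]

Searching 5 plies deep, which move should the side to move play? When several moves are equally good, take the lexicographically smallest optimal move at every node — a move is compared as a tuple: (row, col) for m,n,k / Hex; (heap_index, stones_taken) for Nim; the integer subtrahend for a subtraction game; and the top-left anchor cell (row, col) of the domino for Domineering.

O's best at [(2,2,1,0)]: h2:-1

[(2,2,1,0)] O move#1: h0:-1:-1/(1,2,1,0), h0:-2:-1/(0,2,1,0), h1:-1:-1/(2,1,1,0), h1:-2:-1/(2,0,1,0), h2:-1:+1/(2,2,0,0)*
[(2,2,0,0)] X move#2: h0:-1:-1/(1,2,0,0)*, h0:-2:-1/(0,2,0,0), h1:-1:-1/(2,1,0,0), h1:-2:-1/(2,0,0,0)
[(1,2,0,0)] O move#3: h0:-1:-1/(0,2,0,0), h1:-1:+1/(1,1,0,0)*, h1:-2:-1/(1,0,0,0)
[(1,1,0,0)] X move#4: h0:-1:-1/(0,1,0,0)*, h1:-1:-1/(1,0,0,0)
[(0,1,0,0)] O move#5: h1:-1:+1/(0,0,0,0)*
[(0,0,0,0)] end (terminal -1, X#6); searched (2,2,1,0) to 5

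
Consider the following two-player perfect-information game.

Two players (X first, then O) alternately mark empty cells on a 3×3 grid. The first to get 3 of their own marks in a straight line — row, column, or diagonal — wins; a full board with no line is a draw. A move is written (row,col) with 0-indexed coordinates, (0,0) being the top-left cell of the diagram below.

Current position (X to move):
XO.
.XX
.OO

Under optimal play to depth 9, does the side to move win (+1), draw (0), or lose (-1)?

[XO./.XX/.OO] X move#1: (0,2):-1/XOX/.XX/.OO, (1,0):+1/XO./XXX/.OO*, (2,0):+1/XO./.XX/XOO
[XO./XXX/.OO] end (terminal -1, O#2); searched XO./.XX/.OO to 9

value(XO./.XX/.OO, X) = +1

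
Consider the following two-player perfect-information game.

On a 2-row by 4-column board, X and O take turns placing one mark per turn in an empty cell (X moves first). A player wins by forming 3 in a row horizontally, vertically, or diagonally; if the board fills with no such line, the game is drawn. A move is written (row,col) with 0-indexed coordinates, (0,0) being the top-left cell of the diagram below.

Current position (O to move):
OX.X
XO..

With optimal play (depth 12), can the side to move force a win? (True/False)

O winning at [OX.X/XO..]: False

ply 1, O at OX.X/XO.. | (0,2)=+0→OXOX/XO..*; (1,2)=-1→OX.X/XOO.; (1,3)=-1→OX.X/XO.O
ply 2, X at OXOX/XO.. | (1,2)=+0→OXOX/XOX.*; (1,3)=+0→OXOX/XO.X
ply 3, O at OXOX/XOX. | (1,3)=+0→OXOX/XOXO*
ply 4: OXOX/XOXO is terminal +0 (X); from OX.X/XO.. depth 12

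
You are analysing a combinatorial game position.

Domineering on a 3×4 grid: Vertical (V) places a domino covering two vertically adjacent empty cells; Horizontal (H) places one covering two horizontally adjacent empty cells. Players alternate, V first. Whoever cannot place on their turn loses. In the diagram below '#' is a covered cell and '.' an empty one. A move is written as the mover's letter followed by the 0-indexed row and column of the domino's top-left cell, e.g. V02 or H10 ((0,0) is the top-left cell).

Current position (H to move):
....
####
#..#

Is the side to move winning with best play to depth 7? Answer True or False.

p1 H@[..../####/#..#]: H00[##../####/#..#]+1* H01[.##./####/#..#]+1 H02[..##/####/#..#]+1 H21[..../####/####]+1
p2 V@[##../####/#..#] terminal -1; root [..../####/#..#] d7

H winning at [..../####/#..#]: True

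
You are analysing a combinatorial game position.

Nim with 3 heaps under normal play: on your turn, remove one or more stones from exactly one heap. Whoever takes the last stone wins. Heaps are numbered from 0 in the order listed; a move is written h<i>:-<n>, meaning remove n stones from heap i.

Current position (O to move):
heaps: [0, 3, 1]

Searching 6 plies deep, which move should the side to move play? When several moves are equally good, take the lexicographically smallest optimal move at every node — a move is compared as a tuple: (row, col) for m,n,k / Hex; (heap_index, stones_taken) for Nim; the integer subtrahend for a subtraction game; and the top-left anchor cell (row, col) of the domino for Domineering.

O's best at [(0,3,1)]: h1:-2

p1 O@[(0,3,1)]: h1:-1[(0,2,1)]-1 h1:-2[(0,1,1)]+1* h1:-3[(0,0,1)]-1 h2:-1[(0,3,0)]-1
p2 X@[(0,1,1)]: h1:-1[(0,0,1)]-1* h2:-1[(0,1,0)]-1
p3 O@[(0,0,1)]: h2:-1[(0,0,0)]+1*
p4 X@[(0,0,0)] terminal -1; root [(0,3,1)] d6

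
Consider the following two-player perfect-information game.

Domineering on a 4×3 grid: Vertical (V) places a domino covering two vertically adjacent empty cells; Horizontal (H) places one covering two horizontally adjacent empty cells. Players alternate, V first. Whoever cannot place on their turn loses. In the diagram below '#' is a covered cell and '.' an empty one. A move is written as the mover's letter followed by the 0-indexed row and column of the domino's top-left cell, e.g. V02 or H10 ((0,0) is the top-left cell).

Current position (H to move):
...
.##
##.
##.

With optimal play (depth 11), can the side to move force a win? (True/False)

p1 H@[.../.##/##./##.]: H00[##./.##/##./##.]-1* H01[.##/.##/##./##.]-1
p2 V@[##./.##/##./##.]: V22[##./.##/###/###]+1*
p3 H@[##./.##/###/###] terminal -1; root [.../.##/##./##.] d11

H winning at [.../.##/##./##.]: False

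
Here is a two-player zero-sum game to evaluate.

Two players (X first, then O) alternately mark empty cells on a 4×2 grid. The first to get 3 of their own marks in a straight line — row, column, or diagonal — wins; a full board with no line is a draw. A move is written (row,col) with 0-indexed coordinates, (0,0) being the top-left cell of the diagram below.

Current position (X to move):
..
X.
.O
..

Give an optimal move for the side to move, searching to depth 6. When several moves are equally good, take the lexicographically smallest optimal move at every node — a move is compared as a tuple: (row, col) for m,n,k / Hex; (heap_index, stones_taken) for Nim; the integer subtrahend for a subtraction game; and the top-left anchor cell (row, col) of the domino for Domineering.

X's best at [../X./.O/..]: (2,0)

ply 1, X at ../X./.O/.. | (0,0)=+0→X./X./.O/..; (0,1)=+0→.X/X./.O/..; (1,1)=+0→../XX/.O/..; (2,0)=+1→../X./XO/..*; (3,0)=+0→../X./.O/X.; (3,1)=+0→../X./.O/.X
ply 2, O at ../X./XO/.. | (0,0)=-1→O./X./XO/..*; (0,1)=-1→.O/X./XO/..; (1,1)=-1→../XO/XO/..; (3,0)=-1→../X./XO/O.; (3,1)=-1→../X./XO/.O
ply 3, X at O./X./XO/.. | (0,1)=+0→OX/X./XO/..; (1,1)=+0→O./XX/XO/..; (3,0)=+1→O./X./XO/X.*; (3,1)=+0→O./X./XO/.X
ply 4: O./X./XO/X. is terminal -1 (O); from ../X./.O/.. depth 6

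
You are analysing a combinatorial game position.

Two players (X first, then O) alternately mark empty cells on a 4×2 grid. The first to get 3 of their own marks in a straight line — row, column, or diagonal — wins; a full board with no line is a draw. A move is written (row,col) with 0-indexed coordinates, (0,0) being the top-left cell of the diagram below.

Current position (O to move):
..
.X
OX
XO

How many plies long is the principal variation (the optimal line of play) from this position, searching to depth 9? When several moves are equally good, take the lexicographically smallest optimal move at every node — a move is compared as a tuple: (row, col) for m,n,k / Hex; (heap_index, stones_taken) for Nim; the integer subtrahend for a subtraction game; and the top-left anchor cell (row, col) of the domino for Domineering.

PV length from [../.X/OX/XO]: 3 plies

p1 O@[../.X/OX/XO]: (0,0)[O./.X/OX/XO]-1 (0,1)[.O/.X/OX/XO]+0* (1,0)[../OX/OX/XO]-1
p2 X@[.O/.X/OX/XO]: (0,0)[XO/.X/OX/XO]+0* (1,0)[.O/XX/OX/XO]+0
p3 O@[XO/.X/OX/XO]: (1,0)[XO/OX/OX/XO]+0*
p4 X@[XO/OX/OX/XO] terminal +0; root [../.X/OX/XO] d9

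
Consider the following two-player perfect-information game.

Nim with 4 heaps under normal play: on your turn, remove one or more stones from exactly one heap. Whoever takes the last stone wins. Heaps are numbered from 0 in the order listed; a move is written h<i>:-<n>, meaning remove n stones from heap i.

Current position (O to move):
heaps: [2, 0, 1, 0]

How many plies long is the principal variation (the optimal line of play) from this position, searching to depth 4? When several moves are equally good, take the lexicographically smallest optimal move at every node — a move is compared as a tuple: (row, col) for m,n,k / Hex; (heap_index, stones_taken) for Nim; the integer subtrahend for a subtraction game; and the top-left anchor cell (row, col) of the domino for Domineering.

p1 O@[(2,0,1,0)]: h0:-1[(1,0,1,0)]+1* h0:-2[(0,0,1,0)]-1 h2:-1[(2,0,0,0)]-1
p2 X@[(1,0,1,0)]: h0:-1[(0,0,1,0)]-1* h2:-1[(1,0,0,0)]-1
p3 O@[(0,0,1,0)]: h2:-1[(0,0,0,0)]+1*
p4 X@[(0,0,0,0)] terminal -1; root [(2,0,1,0)] d4

PV length from [(2,0,1,0)]: 3 plies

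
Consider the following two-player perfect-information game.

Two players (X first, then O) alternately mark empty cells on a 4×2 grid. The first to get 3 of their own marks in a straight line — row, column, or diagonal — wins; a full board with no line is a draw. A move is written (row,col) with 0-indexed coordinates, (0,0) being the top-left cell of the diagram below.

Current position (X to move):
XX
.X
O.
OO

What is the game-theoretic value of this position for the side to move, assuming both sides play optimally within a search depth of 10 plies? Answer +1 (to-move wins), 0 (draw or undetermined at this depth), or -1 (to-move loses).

p1 X@[XX/.X/O./OO]: (1,0)[XX/XX/O./OO]+0 (2,1)[XX/.X/OX/OO]+1*
p2 O@[XX/.X/OX/OO] terminal -1; root [XX/.X/O./OO] d10

value(XX/.X/O./OO, X) = +1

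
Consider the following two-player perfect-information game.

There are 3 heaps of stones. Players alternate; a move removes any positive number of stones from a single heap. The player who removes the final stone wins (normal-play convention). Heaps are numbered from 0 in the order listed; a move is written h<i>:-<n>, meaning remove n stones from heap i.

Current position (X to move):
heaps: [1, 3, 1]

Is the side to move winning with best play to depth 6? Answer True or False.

ply 1, X at (1,3,1) | h0:-1=-1→(0,3,1); h1:-1=-1→(1,2,1); h1:-2=-1→(1,1,1); h1:-3=+1→(1,0,1)*; h2:-1=-1→(1,3,0)
ply 2, O at (1,0,1) | h0:-1=-1→(0,0,1)*; h2:-1=-1→(1,0,0)
ply 3, X at (0,0,1) | h2:-1=+1→(0,0,0)*
ply 4: (0,0,0) is terminal -1 (O); from (1,3,1) depth 6

X winning at [(1,3,1)]: True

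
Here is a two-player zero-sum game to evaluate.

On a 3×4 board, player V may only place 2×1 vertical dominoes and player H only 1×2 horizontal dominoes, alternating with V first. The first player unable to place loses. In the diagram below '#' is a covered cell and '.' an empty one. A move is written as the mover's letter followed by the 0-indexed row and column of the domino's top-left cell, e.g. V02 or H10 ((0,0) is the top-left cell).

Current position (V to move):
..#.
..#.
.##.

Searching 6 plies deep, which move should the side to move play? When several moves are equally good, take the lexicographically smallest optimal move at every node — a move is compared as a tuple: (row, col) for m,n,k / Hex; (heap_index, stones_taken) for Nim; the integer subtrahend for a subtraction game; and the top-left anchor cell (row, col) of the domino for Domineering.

V's best at [..#./..#./.##.]: V00

[..#./..#./.##.] V move#1: V00:+1/#.#./#.#./.##.*, V01:+1/.##./.##./.##., V03:-1/..##/..##/.##., V10:+1/..#./#.#./###., V13:-1/..#./..##/.###
[#.#./#.#./.##.] end (terminal -1, H#2); searched ..#./..#./.##. to 6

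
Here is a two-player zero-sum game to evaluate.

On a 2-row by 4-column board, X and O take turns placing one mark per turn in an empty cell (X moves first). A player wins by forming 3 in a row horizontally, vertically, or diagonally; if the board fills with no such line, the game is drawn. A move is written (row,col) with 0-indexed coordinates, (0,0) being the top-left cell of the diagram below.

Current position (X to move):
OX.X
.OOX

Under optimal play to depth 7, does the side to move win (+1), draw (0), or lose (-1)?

value(OX.X/.OOX, X) = +1

[OX.X/.OOX] X move#1: (0,2):+1/OXXX/.OOX*, (1,0):+0/OX.X/XOOX
[OXXX/.OOX] end (terminal -1, O#2); searched OX.X/.OOX to 7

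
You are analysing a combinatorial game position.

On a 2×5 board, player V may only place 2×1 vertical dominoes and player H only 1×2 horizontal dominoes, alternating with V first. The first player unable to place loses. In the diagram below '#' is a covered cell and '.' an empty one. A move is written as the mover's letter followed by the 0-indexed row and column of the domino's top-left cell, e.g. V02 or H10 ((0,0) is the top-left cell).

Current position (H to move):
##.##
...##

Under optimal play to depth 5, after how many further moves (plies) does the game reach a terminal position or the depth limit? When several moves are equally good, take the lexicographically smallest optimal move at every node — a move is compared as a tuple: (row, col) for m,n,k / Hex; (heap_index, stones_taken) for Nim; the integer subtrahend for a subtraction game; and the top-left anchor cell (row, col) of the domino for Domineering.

ply 1, H at ##.##/...## | H10=-1→##.##/##.##; H11=+1→##.##/.####*
ply 2: ##.##/.#### is terminal -1 (V); from ##.##/...## depth 5

PV length from [##.##/...##]: 1 ply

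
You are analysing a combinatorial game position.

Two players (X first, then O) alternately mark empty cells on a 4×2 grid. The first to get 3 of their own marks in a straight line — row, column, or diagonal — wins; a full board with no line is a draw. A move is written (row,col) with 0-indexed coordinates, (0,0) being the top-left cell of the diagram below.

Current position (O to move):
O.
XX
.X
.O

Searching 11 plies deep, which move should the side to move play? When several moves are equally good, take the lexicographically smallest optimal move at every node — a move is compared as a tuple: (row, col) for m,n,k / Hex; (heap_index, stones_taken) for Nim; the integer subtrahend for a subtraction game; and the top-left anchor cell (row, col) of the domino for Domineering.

[O./XX/.X/.O] O move#1: (0,1):+0/OO/XX/.X/.O*, (2,0):-1/O./XX/OX/.O, (3,0):-1/O./XX/.X/OO
[OO/XX/.X/.O] X move#2: (2,0):+0/OO/XX/XX/.O*, (3,0):+0/OO/XX/.X/XO
[OO/XX/XX/.O] O move#3: (3,0):+0/OO/XX/XX/OO*
[OO/XX/XX/OO] end (terminal +0, X#4); searched O./XX/.X/.O to 11

O's best at [O./XX/.X/.O]: (0,1)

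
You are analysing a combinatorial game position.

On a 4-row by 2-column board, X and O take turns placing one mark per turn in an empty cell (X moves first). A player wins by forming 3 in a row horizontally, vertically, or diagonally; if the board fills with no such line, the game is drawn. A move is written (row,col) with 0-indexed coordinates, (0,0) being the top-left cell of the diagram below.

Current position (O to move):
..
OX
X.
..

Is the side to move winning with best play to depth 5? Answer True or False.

[../OX/X./..] O move#1: (0,0):-1/O./OX/X./.., (0,1):+0/.O/OX/X./..*, (2,1):+0/../OX/XO/.., (3,0):-1/../OX/X./O., (3,1):+0/../OX/X./.O
[.O/OX/X./..] X move#2: (0,0):+0/XO/OX/X./..*, (2,1):+0/.O/OX/XX/.., (3,0):+0/.O/OX/X./X., (3,1):+0/.O/OX/X./.X
[XO/OX/X./..] O move#3: (2,1):+0/XO/OX/XO/..*, (3,0):+0/XO/OX/X./O., (3,1):+0/XO/OX/X./.O
[XO/OX/XO/..] X move#4: (3,0):+0/XO/OX/XO/X.*, (3,1):+0/XO/OX/XO/.X
[XO/OX/XO/X.] O move#5: (3,1):+0/XO/OX/XO/XO*
[XO/OX/XO/XO] end (terminal +0, X#6); searched ../OX/X./.. to 5

O winning at [../OX/X./..]: False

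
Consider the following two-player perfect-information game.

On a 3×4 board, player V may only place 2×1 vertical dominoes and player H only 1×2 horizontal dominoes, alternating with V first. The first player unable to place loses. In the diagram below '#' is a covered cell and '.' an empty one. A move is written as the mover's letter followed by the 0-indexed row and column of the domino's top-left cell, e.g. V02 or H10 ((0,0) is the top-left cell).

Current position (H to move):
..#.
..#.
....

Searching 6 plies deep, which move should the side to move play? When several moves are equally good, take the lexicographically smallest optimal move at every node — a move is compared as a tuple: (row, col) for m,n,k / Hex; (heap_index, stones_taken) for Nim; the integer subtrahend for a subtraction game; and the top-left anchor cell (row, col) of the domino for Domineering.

H's best at [..#./..#./....]: H10

ply 1, H at ..#./..#./.... | H00=-1→###./..#./....; H10=+1→..#./###./....*; H20=-1→..#./..#./##..; H21=-1→..#./..#./.##.; H22=-1→..#./..#./..##
ply 2, V at ..#./###./.... | V03=-1→..##/####/....*; V13=-1→..#./####/...#
ply 3, H at ..##/####/.... | H00=+1→####/####/....*; H20=+1→..##/####/##..; H21=+1→..##/####/.##.; H22=+1→..##/####/..##
ply 4: ####/####/.... is terminal -1 (V); from ..#./..#./.... depth 6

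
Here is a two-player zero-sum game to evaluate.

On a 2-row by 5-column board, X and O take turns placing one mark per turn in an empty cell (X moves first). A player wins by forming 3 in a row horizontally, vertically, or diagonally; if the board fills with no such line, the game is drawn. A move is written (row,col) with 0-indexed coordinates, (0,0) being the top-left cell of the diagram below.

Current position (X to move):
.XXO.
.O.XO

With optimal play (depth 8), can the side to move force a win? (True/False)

ply 1, X at .XXO./.O.XO | (0,0)=+1→XXXO./.O.XO*; (0,4)=+0→.XXOX/.O.XO; (1,0)=+0→.XXO./XO.XO; (1,2)=+0→.XXO./.OXXO
ply 2: XXXO./.O.XO is terminal -1 (O); from .XXO./.O.XO depth 8

X winning at [.XXO./.O.XO]: True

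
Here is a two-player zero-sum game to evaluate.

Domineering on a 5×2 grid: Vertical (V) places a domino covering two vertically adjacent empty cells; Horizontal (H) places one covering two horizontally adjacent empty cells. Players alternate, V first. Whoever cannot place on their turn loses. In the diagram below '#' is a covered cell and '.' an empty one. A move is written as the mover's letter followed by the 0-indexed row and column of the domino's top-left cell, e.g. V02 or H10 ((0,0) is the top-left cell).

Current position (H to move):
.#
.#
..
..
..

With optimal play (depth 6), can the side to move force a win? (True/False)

H winning at [.#/.#/../../..]: True

p1 H@[.#/.#/../../..]: H20[.#/.#/##/../..]-1 H30[.#/.#/../##/..]+1* H40[.#/.#/../../##]-1
p2 V@[.#/.#/../##/..]: V00[##/##/../##/..]-1* V10[.#/##/#./##/..]-1
p3 H@[##/##/../##/..]: H20[##/##/##/##/..]+1* H40[##/##/../##/##]+1
p4 V@[##/##/##/##/..] terminal -1; root [.#/.#/../../..] d6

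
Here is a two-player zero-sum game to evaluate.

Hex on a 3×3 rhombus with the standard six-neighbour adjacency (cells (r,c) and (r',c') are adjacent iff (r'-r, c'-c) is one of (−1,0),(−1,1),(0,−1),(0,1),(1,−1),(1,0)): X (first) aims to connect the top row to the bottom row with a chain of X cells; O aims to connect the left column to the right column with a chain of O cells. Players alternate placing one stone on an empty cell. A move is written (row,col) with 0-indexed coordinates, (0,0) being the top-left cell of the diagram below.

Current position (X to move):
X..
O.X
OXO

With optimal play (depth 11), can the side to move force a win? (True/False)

X winning at [X../O.X/OXO]: True

[X../O.X/OXO] X move#1: (0,1):+1/XX./O.X/OXO*, (0,2):+1/X.X/O.X/OXO, (1,1):+1/X../OXX/OXO
[XX./O.X/OXO] O move#2: (0,2):-1/XXO/O.X/OXO*, (1,1):-1/XX./OOX/OXO
[XXO/O.X/OXO] X move#3: (1,1):+1/XXO/OXX/OXO*
[XXO/OXX/OXO] end (terminal -1, O#4); searched X../O.X/OXO to 11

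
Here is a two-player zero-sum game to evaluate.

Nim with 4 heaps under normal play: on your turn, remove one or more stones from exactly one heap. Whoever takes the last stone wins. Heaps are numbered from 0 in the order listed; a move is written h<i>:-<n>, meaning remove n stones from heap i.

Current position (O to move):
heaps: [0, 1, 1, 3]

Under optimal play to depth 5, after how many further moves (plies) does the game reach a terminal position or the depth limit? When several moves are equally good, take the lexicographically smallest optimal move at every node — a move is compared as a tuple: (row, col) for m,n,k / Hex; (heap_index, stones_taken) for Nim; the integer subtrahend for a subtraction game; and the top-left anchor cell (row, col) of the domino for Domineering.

PV length from [(0,1,1,3)]: 3 plies

[(0,1,1,3)] O move#1: h1:-1:-1/(0,0,1,3), h2:-1:-1/(0,1,0,3), h3:-1:-1/(0,1,1,2), h3:-2:-1/(0,1,1,1), h3:-3:+1/(0,1,1,0)*
[(0,1,1,0)] X move#2: h1:-1:-1/(0,0,1,0)*, h2:-1:-1/(0,1,0,0)
[(0,0,1,0)] O move#3: h2:-1:+1/(0,0,0,0)*
[(0,0,0,0)] end (terminal -1, X#4); searched (0,1,1,3) to 5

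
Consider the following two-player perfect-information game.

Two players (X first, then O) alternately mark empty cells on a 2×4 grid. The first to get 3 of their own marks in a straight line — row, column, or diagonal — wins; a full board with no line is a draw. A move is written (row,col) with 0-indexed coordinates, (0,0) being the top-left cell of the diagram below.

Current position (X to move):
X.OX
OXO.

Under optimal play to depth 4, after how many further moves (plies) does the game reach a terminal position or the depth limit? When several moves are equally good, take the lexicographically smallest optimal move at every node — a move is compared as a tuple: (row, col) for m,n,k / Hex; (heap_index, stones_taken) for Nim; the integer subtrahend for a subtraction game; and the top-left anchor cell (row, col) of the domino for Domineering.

p1 X@[X.OX/OXO.]: (0,1)[XXOX/OXO.]+0* (1,3)[X.OX/OXOX]+0
p2 O@[XXOX/OXO.]: (1,3)[XXOX/OXOO]+0*
p3 X@[XXOX/OXOO] terminal +0; root [X.OX/OXO.] d4

PV length from [X.OX/OXO.]: 2 plies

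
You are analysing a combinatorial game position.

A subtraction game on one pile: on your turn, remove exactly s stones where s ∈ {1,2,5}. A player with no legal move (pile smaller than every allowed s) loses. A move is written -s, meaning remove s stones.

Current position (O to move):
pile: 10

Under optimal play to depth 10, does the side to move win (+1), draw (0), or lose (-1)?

[10] O move#1: -1:+1/9*, -2:-1/8, -5:-1/5
[9] X move#2: -1:-1/8*, -2:-1/7, -5:-1/4
[8] O move#3: -1:-1/7, -2:+1/6*, -5:+1/3
[6] X move#4: -1:-1/5*, -2:-1/4, -5:-1/1
[5] O move#5: -1:-1/4, -2:+1/3*, -5:+1/0
[3] X move#6: -1:-1/2*, -2:-1/1
[2] O move#7: -1:-1/1, -2:+1/0*
[0] end (terminal -1, X#8); searched 10 to 10

value(10, O) = +1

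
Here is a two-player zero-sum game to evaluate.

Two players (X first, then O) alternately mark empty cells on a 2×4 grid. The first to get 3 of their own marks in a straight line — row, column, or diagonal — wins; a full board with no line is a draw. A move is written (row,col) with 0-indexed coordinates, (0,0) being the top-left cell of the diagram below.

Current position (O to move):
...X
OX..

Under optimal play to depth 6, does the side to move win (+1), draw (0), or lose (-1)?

p1 O@[...X/OX..]: (0,0)[O..X/OX..]+0* (0,1)[.O.X/OX..]+0 (0,2)[..OX/OX..]+0 (1,2)[...X/OXO.]+0 (1,3)[...X/OX.O]+0
p2 X@[O..X/OX..]: (0,1)[OX.X/OX..]+0* (0,2)[O.XX/OX..]+0 (1,2)[O..X/OXX.]+0 (1,3)[O..X/OX.X]+0
p3 O@[OX.X/OX..]: (0,2)[OXOX/OX..]+0* (1,2)[OX.X/OXO.]-1 (1,3)[OX.X/OX.O]-1
p4 X@[OXOX/OX..]: (1,2)[OXOX/OXX.]+0* (1,3)[OXOX/OX.X]+0
p5 O@[OXOX/OXX.]: (1,3)[OXOX/OXXO]+0*
p6 X@[OXOX/OXXO] terminal +0; root [...X/OX..] d6

value(...X/OX.., O) = 0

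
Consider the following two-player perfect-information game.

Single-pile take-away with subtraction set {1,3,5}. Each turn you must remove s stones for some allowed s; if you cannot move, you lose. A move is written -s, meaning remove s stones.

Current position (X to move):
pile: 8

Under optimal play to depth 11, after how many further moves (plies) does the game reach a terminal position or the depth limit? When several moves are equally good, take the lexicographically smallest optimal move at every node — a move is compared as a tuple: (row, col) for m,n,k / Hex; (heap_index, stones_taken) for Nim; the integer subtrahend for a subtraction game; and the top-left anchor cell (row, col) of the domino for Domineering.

PV length from [8]: 8 plies

p1 X@[8]: -1[7]-1* -3[5]-1 -5[3]-1
p2 O@[7]: -1[6]+1* -3[4]+1 -5[2]+1
p3 X@[6]: -1[5]-1* -3[3]-1 -5[1]-1
p4 O@[5]: -1[4]+1* -3[2]+1 -5[0]+1
p5 X@[4]: -1[3]-1* -3[1]-1
p6 O@[3]: -1[2]+1* -3[0]+1
p7 X@[2]: -1[1]-1*
p8 O@[1]: -1[0]+1*
p9 X@[0] terminal -1; root [8] d11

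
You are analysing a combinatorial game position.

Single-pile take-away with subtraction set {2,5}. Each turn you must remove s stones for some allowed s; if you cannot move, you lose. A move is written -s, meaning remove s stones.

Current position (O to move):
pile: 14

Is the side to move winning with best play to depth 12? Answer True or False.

[14] O move#1: -2:-1/12*, -5:-1/9
[12] X move#2: -2:-1/10, -5:+1/7*
[7] O move#3: -2:-1/5*, -5:-1/2
[5] X move#4: -2:-1/3, -5:+1/0*
[0] end (terminal -1, O#5); searched 14 to 12

O winning at [14]: False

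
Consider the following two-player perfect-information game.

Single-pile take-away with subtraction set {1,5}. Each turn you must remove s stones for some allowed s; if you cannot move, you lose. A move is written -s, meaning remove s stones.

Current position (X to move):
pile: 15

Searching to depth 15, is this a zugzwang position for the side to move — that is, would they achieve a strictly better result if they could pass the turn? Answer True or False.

zugzwang(15, X) = False

p1 X@[15]: -1[14]+1* -5[10]+1
p2 O@[14]: -1[13]-1* -5[9]-1
p3 X@[13]: -1[12]+1* -5[8]+1
p4 O@[12]: -1[11]-1* -5[7]-1
p5 X@[11]: -1[10]+1* -5[6]+1
p6 O@[10]: -1[9]-1* -5[5]-1
p7 X@[9]: -1[8]+1* -5[4]+1
p8 O@[8]: -1[7]-1* -5[3]-1
p9 X@[7]: -1[6]+1* -5[2]+1
p10 O@[6]: -1[5]-1* -5[1]-1
p11 X@[5]: -1[4]+1* -5[0]+1
p12 O@[4]: -1[3]-1*
p13 X@[3]: -1[2]+1*
p14 O@[2]: -1[1]-1*
p15 X@[1]: -1[0]+1*
p16 O@[0] terminal -1; root [15] d15
if X skipped the turn, O would face:
~ p1 O@[15]: -1[14]+1* -5[10]+1
~ p2 X@[14]: -1[13]-1* -5[9]-1
~ p3 O@[13]: -1[12]+1* -5[8]+1
~ p4 X@[12]: -1[11]-1* -5[7]-1
~ p5 O@[11]: -1[10]+1* -5[6]+1
~ p6 X@[10]: -1[9]-1* -5[5]-1
~ p7 O@[9]: -1[8]+1* -5[4]+1
~ p8 X@[8]: -1[7]-1* -5[3]-1
~ p9 O@[7]: -1[6]+1* -5[2]+1
~ p10 X@[6]: -1[5]-1* -5[1]-1
~ p11 O@[5]: -1[4]+1* -5[0]+1
~ p12 X@[4]: -1[3]-1*
~ p13 O@[3]: -1[2]+1*
~ p14 X@[2]: -1[1]-1*
~ p15 O@[1]: -1[0]+1*
~ p16 X@[0] terminal -1; root [15] d15
compare (X): move=+1 vs pass=-1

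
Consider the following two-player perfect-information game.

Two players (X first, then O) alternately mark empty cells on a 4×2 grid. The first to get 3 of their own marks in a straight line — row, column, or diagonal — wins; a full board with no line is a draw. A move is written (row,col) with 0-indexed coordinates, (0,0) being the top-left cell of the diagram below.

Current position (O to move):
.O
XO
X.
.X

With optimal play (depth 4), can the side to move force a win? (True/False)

[.O/XO/X./.X] O move#1: (0,0):-1/OO/XO/X./.X, (2,1):+1/.O/XO/XO/.X*, (3,0):-1/.O/XO/X./OX
[.O/XO/XO/.X] end (terminal -1, X#2); searched .O/XO/X./.X to 4

O winning at [.O/XO/X./.X]: True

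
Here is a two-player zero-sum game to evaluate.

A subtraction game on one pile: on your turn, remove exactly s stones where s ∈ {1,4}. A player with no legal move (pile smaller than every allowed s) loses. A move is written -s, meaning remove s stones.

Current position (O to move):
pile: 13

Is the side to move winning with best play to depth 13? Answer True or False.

p1 O@[13]: -1[12]+1* -4[9]-1
p2 X@[12]: -1[11]-1* -4[8]-1
p3 O@[11]: -1[10]+1* -4[7]+1
p4 X@[10]: -1[9]-1* -4[6]-1
p5 O@[9]: -1[8]-1 -4[5]+1*
p6 X@[5]: -1[4]-1* -4[1]-1
p7 O@[4]: -1[3]-1 -4[0]+1*
p8 X@[0] terminal -1; root [13] d13

O winning at [13]: True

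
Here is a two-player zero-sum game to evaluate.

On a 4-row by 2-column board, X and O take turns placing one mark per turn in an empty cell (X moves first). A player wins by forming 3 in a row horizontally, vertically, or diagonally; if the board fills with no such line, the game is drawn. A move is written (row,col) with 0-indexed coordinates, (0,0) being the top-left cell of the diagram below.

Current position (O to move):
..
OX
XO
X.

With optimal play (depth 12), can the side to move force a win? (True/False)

O winning at [../OX/XO/X.]: False

ply 1, O at ../OX/XO/X. | (0,0)=+0→O./OX/XO/X.*; (0,1)=+0→.O/OX/XO/X.; (3,1)=+0→../OX/XO/XO
ply 2, X at O./OX/XO/X. | (0,1)=+0→OX/OX/XO/X.*; (3,1)=+0→O./OX/XO/XX
ply 3, O at OX/OX/XO/X. | (3,1)=+0→OX/OX/XO/XO*
ply 4: OX/OX/XO/XO is terminal +0 (X); from ../OX/XO/X. depth 12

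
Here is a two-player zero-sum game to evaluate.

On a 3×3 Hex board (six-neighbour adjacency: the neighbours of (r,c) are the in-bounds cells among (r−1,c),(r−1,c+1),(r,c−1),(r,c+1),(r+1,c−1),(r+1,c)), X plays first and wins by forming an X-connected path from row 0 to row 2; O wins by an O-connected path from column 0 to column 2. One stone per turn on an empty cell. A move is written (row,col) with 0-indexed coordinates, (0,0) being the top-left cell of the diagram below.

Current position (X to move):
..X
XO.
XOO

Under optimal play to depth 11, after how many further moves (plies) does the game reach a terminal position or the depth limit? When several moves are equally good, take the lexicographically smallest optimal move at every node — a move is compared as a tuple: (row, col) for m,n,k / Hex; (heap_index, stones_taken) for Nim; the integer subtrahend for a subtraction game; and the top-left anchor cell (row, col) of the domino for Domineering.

p1 X@[..X/XO./XOO]: (0,0)[X.X/XO./XOO]+1* (0,1)[.XX/XO./XOO]+1 (1,2)[..X/XOX/XOO]+1
p2 O@[X.X/XO./XOO] terminal -1; root [..X/XO./XOO] d11

PV length from [..X/XO./XOO]: 1 ply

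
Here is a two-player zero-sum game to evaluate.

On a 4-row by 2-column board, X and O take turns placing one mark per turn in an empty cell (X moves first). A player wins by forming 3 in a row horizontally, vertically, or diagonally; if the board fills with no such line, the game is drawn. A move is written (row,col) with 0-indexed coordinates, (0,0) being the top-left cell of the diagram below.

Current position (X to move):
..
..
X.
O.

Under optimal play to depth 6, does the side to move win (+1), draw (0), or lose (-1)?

p1 X@[../../X./O.]: (0,0)[X./../X./O.]+0* (0,1)[.X/../X./O.]+0 (1,0)[../X./X./O.]+0 (1,1)[../.X/X./O.]+0 (2,1)[../../XX/O.]+0 (3,1)[../../X./OX]+0
p2 O@[X./../X./O.]: (0,1)[XO/../X./O.]-1 (1,0)[X./O./X./O.]+0* (1,1)[X./.O/X./O.]-1 (2,1)[X./../XO/O.]-1 (3,1)[X./../X./OO]-1
p3 X@[X./O./X./O.]: (0,1)[XX/O./X./O.]+0* (1,1)[X./OX/X./O.]+0 (2,1)[X./O./XX/O.]+0 (3,1)[X./O./X./OX]+0
p4 O@[XX/O./X./O.]: (1,1)[XX/OO/X./O.]+0* (2,1)[XX/O./XO/O.]+0 (3,1)[XX/O./X./OO]+0
p5 X@[XX/OO/X./O.]: (2,1)[XX/OO/XX/O.]+0* (3,1)[XX/OO/X./OX]+0
p6 O@[XX/OO/XX/O.]: (3,1)[XX/OO/XX/OO]+0*
p7 X@[XX/OO/XX/OO] terminal +0; root [../../X./O.] d6

value(../../X./O., X) = 0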